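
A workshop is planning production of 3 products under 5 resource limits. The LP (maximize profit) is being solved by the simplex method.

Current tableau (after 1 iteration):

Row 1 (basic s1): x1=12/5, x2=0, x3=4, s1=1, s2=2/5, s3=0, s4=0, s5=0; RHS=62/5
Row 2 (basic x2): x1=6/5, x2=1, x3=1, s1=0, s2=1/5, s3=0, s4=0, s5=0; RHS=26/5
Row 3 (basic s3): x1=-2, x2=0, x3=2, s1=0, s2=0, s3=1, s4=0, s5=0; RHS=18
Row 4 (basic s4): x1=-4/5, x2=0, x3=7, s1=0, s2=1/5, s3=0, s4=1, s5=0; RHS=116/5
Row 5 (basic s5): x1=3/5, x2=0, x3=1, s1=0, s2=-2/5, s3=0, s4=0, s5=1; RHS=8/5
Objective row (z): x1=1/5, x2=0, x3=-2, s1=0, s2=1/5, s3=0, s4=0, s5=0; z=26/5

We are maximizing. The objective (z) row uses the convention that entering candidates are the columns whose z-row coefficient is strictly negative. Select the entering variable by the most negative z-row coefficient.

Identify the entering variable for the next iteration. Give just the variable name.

Objective-row coefficients: x1: 1/5, x2: 0, x3: -2, s1: 0, s2: 1/5, s3: 0, s4: 0, s5: 0.
The most negative is -2 in column x3, so x3 enters.

x3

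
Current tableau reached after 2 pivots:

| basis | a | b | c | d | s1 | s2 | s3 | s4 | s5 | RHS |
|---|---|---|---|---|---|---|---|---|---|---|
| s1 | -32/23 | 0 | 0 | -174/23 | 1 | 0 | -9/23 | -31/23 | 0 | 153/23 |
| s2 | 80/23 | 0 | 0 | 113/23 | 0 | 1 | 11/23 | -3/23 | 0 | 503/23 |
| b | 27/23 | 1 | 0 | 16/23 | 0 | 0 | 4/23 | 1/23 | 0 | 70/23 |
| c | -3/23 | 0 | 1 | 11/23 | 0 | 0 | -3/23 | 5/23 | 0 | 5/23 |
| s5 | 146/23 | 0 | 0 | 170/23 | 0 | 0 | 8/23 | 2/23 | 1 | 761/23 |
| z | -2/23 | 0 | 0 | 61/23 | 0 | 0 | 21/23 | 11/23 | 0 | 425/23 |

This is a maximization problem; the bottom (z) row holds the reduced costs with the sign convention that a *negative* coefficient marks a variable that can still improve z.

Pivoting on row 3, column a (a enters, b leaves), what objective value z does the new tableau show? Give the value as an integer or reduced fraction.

505/27

Minimum ratio for a: (70/23)/(27/23) = 70/27.
z changes by −(z-row coeff of a)·ratio = −(-2/23)·(70/27) = 140/621.
New z = 425/23 + (140/621) = 505/27.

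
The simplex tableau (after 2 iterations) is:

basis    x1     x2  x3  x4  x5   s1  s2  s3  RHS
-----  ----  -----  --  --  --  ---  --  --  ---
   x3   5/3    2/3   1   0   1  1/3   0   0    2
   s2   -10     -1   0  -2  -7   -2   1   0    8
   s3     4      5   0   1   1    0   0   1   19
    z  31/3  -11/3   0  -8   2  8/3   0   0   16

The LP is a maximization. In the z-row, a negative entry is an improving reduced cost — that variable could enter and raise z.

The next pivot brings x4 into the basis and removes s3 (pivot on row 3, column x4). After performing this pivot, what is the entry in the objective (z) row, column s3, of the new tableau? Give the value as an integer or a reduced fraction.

Pivot element is row 3, column x4: 1.
Normalize row 3: new (row 3, s3) = 1/1 = 1.
z-row ← z-row − (-8)·(new row 3): 0 − (-8)·1 = 8.

8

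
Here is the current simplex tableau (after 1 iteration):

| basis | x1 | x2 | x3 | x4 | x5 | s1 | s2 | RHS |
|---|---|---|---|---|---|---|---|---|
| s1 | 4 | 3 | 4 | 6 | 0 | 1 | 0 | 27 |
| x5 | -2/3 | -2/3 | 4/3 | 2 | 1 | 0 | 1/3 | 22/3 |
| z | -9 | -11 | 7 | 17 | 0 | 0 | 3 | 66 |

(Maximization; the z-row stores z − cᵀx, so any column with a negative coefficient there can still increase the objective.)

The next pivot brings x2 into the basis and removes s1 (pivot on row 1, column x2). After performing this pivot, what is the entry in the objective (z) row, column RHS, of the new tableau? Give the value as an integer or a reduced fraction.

Pivot element is row 1, column x2: 3.
Normalize row 1: new (row 1, RHS) = 27/3 = 9.
z-row ← z-row − (-11)·(new row 1): 66 − (-11)·9 = 165.

165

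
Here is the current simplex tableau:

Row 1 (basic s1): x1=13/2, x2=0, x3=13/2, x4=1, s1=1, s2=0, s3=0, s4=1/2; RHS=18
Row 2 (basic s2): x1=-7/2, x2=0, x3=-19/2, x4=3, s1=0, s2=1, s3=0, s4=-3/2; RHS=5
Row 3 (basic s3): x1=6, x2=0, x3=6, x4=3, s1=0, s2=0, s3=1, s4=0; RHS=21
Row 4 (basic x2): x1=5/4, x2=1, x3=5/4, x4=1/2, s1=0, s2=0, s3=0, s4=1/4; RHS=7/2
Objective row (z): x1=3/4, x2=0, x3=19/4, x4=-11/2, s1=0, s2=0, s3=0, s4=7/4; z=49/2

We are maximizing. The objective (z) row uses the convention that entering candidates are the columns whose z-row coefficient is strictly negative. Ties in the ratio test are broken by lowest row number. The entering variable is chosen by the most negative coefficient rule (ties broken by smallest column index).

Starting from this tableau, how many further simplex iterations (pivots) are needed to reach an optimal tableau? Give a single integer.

2

pivot: x4 in, s2 out → z = 101/3
pivot: x3 in, x2 out → z = 775/17
No improving column remains; optimal.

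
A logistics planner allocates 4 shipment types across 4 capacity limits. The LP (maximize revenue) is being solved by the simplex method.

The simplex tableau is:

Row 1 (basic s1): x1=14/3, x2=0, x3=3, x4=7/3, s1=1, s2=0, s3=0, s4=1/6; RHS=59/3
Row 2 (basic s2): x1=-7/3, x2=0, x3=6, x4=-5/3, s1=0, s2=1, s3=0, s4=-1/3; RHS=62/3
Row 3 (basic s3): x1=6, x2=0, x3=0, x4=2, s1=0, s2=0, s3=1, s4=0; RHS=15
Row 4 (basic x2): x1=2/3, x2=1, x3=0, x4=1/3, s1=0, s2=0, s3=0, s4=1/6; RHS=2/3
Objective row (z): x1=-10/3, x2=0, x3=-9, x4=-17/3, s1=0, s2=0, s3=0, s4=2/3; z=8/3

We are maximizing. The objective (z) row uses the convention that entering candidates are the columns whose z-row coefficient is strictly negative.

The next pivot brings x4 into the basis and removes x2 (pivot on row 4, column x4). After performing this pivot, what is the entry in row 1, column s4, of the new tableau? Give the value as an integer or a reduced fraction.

-1

Pivot element is row 4, column x4: 1/3.
Normalize row 4: new (row 4, s4) = (1/6)/(1/3) = 1/2.
row 1 ← row 1 − (7/3)·(new row 4): 1/6 − (7/3)·(1/2) = -1.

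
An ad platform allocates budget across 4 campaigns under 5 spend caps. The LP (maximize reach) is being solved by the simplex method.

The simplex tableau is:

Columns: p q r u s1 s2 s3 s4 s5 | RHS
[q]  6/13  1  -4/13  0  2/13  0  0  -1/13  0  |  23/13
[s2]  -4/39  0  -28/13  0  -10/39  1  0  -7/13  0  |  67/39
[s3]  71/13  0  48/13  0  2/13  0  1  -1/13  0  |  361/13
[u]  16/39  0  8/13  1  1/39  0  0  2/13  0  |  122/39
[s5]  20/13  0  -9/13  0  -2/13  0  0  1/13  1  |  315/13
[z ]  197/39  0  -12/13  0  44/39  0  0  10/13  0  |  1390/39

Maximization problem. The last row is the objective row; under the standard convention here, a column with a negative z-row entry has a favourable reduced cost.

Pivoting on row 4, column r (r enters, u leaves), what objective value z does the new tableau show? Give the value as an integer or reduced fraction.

121/3

Minimum ratio for r: (122/39)/(8/13) = 61/12.
z changes by −(z-row coeff of r)·ratio = −(-12/13)·(61/12) = 61/13.
New z = 1390/39 + (61/13) = 121/3.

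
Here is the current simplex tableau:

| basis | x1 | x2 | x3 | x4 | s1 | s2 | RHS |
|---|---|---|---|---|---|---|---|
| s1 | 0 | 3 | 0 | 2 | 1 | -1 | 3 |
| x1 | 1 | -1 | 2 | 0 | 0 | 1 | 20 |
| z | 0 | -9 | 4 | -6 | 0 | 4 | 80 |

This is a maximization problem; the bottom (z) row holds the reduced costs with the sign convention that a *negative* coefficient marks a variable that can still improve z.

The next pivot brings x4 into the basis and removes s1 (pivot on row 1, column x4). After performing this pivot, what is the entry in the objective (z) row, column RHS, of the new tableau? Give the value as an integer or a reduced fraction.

89

Pivot element is row 1, column x4: 2.
Normalize row 1: new (row 1, RHS) = 3/2 = 3/2.
z-row ← z-row − (-6)·(new row 1): 80 − (-6)·(3/2) = 89.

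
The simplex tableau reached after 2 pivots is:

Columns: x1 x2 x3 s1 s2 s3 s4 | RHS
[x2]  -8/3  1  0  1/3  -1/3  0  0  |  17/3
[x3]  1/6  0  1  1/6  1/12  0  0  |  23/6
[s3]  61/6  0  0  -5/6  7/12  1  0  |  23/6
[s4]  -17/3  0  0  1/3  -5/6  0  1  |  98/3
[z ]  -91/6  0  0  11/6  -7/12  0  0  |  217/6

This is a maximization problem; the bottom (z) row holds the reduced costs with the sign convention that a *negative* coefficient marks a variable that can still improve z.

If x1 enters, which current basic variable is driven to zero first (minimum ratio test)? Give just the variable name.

s3

Ratios: row 1 (x2): entry -8/3 ≤ 0, skip; row 2 (x3): (23/6)/(1/6) = 23; row 3 (s3): (23/6)/(61/6) = 23/61; row 4 (s4): entry -17/3 ≤ 0, skip.
Minimum ratio 23/61 is in the s3 row, so s3 leaves.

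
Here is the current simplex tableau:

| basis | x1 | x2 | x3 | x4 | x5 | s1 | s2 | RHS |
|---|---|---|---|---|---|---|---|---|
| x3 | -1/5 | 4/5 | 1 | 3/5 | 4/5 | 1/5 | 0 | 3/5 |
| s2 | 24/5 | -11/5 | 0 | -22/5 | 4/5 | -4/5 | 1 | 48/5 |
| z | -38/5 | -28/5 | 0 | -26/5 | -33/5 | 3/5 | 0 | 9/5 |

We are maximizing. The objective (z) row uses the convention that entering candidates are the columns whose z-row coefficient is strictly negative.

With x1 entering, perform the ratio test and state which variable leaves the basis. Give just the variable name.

Ratios: row 1 (x3): entry -1/5 ≤ 0, skip; row 2 (s2): (48/5)/(24/5) = 2.
Minimum ratio 2 is in the s2 row, so s2 leaves.

s2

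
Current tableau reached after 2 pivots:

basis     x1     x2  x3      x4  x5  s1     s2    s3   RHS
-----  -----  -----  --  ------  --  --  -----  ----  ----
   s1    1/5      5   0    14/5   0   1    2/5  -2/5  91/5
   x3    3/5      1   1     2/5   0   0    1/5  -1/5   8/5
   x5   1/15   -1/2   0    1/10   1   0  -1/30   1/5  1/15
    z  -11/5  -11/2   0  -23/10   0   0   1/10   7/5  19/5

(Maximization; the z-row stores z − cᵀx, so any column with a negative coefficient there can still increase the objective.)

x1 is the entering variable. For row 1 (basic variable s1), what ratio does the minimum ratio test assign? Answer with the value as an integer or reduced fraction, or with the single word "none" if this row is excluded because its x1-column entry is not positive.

Ratio = RHS / (x1 entry) = (91/5) / (1/5) = 91.

91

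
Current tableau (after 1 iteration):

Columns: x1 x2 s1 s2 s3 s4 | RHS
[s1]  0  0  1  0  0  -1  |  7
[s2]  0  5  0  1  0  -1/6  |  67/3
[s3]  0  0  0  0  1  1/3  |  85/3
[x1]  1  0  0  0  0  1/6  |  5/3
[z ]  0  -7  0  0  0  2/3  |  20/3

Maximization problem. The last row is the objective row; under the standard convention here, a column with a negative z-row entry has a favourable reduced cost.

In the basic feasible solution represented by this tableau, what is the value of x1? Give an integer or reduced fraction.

x1 is basic (row 4); its value is the RHS of that row: 5/3.

5/3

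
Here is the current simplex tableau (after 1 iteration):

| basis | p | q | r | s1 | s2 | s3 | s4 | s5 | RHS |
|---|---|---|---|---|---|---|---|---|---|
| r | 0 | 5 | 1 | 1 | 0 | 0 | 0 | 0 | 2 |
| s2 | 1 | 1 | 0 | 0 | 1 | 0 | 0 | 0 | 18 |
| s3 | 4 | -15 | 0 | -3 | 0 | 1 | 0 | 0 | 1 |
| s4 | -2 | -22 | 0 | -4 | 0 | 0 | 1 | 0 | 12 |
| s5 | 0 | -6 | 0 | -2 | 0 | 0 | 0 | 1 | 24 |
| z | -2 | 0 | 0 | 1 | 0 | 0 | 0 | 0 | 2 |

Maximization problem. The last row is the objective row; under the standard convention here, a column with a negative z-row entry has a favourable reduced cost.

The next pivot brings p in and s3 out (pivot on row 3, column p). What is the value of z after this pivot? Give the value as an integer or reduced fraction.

5/2

Minimum ratio for p: 1/4 = 1/4.
z changes by −(z-row coeff of p)·ratio = −(-2)·(1/4) = 1/2.
New z = 2 + (1/2) = 5/2.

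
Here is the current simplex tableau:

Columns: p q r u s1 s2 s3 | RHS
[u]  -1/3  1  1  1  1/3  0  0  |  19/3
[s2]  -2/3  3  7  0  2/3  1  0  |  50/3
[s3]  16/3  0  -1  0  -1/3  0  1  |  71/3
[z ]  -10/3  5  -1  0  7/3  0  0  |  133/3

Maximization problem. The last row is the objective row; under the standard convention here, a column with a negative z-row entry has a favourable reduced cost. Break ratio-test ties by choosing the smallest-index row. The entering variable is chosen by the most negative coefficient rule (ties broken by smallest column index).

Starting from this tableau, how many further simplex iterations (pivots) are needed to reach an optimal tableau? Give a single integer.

pivot: p in, s3 out → z = 473/8
pivot: r in, s2 out → z = 3507/55
No improving column remains; optimal.

2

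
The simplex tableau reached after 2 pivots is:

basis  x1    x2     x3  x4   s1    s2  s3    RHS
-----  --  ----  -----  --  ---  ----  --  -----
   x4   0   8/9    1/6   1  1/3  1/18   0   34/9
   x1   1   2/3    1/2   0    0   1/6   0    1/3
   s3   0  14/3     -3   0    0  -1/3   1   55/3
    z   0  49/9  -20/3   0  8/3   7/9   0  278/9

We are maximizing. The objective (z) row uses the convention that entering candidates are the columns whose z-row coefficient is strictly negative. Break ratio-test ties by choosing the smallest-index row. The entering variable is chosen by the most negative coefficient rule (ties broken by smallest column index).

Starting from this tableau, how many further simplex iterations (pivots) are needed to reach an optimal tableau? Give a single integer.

1

pivot: x3 in, x1 out → z = 106/3
No improving column remains; optimal.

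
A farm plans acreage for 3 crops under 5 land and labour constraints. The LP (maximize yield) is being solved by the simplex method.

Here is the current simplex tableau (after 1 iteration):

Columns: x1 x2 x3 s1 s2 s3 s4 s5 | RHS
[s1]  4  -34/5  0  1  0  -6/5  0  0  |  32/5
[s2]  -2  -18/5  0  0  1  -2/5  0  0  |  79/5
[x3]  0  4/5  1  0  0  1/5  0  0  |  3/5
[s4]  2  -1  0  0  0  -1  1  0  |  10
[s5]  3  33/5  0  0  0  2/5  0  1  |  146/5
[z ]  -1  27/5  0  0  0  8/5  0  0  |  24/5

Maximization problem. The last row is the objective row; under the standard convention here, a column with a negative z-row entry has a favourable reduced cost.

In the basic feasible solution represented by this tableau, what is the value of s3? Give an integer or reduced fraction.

0

s3 is nonbasic (not in the basis column), so its value in the current BFS is 0.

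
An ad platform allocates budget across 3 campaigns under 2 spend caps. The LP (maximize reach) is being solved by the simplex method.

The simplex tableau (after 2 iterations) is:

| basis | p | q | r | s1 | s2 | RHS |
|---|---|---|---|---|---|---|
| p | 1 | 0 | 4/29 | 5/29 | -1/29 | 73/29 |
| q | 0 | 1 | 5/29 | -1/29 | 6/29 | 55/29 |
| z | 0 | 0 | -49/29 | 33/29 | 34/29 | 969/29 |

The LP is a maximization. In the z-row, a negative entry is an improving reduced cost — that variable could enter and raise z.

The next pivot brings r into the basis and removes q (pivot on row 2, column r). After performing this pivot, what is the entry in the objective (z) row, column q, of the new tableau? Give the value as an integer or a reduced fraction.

49/5

Pivot element is row 2, column r: 5/29.
Normalize row 2: new (row 2, q) = 1/(5/29) = 29/5.
z-row ← z-row − (-49/29)·(new row 2): 0 − (-49/29)·(29/5) = 49/5.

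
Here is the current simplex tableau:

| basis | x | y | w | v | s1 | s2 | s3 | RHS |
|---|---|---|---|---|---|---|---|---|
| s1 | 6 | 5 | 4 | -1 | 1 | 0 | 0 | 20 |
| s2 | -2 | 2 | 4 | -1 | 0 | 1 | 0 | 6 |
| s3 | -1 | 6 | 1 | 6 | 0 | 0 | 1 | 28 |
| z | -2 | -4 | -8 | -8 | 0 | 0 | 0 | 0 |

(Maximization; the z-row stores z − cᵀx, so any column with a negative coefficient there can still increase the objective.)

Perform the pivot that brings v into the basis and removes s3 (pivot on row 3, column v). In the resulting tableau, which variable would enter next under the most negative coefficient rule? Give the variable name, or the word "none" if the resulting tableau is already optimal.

Pivot element 6. New z-row = old z-row − (-8)·(row 3/6).
Updated z-row coefficients: x: -10/3, y: 4, w: -20/3, v: 0, s1: 0, s2: 0, s3: 4/3.
The most negative is -20/3 in column w, so w would enter next.

w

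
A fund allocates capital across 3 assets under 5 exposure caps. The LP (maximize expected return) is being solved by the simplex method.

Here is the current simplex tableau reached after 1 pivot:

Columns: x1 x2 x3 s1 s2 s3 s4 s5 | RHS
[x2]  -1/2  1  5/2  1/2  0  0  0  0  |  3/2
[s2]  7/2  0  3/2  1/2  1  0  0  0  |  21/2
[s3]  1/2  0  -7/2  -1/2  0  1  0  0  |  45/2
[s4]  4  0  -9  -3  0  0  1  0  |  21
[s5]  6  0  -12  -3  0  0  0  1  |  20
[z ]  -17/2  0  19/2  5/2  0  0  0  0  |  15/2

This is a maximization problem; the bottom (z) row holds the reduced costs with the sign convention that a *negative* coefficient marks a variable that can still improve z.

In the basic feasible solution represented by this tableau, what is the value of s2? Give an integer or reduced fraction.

s2 is basic (row 2); its value is the RHS of that row: 21/2.

21/2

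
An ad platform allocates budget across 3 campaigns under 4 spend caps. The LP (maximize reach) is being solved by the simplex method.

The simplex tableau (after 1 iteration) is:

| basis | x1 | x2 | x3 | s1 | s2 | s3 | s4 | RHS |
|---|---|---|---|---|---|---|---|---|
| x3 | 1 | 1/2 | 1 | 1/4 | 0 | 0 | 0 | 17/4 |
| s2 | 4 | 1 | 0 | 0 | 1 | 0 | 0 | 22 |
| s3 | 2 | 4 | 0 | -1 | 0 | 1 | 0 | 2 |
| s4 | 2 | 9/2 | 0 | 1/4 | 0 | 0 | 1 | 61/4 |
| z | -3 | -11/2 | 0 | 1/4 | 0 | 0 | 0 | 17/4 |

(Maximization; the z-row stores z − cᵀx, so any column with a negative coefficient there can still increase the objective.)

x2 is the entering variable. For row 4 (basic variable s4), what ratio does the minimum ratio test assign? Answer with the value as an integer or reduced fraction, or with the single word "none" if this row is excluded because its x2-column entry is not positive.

61/18

Ratio = RHS / (x2 entry) = (61/4) / (9/2) = 61/18.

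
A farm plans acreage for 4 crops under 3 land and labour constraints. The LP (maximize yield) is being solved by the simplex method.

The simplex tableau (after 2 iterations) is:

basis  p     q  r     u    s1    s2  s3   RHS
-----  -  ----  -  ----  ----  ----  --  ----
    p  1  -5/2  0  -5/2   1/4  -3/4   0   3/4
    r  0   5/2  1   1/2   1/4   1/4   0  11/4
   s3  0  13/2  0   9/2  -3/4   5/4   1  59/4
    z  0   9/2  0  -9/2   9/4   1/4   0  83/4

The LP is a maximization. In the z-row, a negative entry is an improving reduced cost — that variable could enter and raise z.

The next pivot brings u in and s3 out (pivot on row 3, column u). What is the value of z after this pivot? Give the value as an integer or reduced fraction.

Minimum ratio for u: (59/4)/(9/2) = 59/18.
z changes by −(z-row coeff of u)·ratio = −(-9/2)·(59/18) = 59/4.
New z = 83/4 + (59/4) = 71/2.

71/2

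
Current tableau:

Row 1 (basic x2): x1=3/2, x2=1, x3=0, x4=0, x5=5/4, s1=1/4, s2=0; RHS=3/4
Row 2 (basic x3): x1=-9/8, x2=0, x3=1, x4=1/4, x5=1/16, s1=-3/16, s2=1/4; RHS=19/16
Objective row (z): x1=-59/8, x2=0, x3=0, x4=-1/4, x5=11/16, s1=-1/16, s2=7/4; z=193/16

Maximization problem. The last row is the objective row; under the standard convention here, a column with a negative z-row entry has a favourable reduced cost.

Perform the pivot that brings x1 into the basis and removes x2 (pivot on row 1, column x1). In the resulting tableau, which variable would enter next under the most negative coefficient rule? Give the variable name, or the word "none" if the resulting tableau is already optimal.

Pivot element 3/2. New z-row = old z-row − (-59/8)·(row 1/(3/2)).
Updated z-row coefficients: x1: 0, x2: 59/12, x3: 0, x4: -1/4, x5: 41/6, s1: 7/6, s2: 7/4.
The most negative is -1/4 in column x4, so x4 would enter next.

x4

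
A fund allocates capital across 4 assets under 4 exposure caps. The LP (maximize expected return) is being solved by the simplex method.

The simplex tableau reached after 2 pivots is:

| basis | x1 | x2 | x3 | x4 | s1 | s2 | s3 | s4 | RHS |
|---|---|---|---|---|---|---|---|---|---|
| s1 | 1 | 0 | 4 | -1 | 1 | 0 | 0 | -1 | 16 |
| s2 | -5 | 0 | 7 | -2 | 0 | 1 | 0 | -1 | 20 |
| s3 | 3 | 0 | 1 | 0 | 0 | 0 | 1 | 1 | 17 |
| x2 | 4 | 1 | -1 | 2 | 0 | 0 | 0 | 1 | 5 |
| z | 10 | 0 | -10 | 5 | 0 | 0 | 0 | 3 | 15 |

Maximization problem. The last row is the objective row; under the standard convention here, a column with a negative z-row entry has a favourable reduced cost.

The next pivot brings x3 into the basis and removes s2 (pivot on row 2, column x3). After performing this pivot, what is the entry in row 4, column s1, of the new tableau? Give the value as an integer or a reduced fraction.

0

Pivot element is row 2, column x3: 7.
Normalize row 2: new (row 2, s1) = 0/7 = 0.
row 4 ← row 4 − (-1)·(new row 2): 0 − (-1)·0 = 0.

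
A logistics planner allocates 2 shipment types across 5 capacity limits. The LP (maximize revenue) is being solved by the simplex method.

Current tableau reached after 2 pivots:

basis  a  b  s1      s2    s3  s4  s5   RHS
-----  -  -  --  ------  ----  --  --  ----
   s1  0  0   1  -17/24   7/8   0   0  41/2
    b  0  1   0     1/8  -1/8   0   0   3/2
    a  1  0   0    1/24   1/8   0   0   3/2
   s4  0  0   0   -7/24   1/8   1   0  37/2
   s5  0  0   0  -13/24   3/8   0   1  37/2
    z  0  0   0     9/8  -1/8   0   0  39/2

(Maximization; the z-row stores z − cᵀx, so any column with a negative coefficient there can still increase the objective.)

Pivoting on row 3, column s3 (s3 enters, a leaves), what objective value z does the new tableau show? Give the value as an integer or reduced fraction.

21

Minimum ratio for s3: (3/2)/(1/8) = 12.
z changes by −(z-row coeff of s3)·ratio = −(-1/8)·12 = 3/2.
New z = 39/2 + (3/2) = 21.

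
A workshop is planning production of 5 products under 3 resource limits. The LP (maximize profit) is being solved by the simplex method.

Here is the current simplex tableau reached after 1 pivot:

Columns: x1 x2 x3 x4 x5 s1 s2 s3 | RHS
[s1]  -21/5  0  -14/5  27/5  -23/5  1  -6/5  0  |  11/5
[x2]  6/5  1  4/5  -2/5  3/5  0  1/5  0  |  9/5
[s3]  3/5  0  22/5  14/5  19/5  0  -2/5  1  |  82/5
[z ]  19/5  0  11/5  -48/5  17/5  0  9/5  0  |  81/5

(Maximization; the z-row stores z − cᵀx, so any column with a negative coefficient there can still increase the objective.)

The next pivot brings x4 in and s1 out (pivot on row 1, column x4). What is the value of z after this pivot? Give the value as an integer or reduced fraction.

181/9

Minimum ratio for x4: (11/5)/(27/5) = 11/27.
z changes by −(z-row coeff of x4)·ratio = −(-48/5)·(11/27) = 176/45.
New z = 81/5 + (176/45) = 181/9.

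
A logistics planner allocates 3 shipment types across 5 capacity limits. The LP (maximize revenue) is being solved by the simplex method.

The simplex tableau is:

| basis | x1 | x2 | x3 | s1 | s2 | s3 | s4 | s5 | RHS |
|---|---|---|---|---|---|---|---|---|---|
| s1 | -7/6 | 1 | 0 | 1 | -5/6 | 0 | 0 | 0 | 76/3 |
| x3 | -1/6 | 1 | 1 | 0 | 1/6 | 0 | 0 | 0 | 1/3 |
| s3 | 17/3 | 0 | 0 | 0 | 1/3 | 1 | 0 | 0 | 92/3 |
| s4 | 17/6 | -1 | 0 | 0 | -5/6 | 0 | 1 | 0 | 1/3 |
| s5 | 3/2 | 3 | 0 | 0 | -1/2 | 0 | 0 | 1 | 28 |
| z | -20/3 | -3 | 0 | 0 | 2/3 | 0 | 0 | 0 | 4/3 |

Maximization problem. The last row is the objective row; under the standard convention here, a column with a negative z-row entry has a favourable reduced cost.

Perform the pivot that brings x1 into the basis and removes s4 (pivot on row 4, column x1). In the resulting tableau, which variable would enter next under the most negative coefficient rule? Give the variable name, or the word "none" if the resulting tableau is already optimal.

Pivot element 17/6. New z-row = old z-row − (-20/3)·(row 4/(17/6)).
Updated z-row coefficients: x1: 0, x2: -91/17, x3: 0, s1: 0, s2: -22/17, s3: 0, s4: 40/17, s5: 0.
The most negative is -91/17 in column x2, so x2 would enter next.

x2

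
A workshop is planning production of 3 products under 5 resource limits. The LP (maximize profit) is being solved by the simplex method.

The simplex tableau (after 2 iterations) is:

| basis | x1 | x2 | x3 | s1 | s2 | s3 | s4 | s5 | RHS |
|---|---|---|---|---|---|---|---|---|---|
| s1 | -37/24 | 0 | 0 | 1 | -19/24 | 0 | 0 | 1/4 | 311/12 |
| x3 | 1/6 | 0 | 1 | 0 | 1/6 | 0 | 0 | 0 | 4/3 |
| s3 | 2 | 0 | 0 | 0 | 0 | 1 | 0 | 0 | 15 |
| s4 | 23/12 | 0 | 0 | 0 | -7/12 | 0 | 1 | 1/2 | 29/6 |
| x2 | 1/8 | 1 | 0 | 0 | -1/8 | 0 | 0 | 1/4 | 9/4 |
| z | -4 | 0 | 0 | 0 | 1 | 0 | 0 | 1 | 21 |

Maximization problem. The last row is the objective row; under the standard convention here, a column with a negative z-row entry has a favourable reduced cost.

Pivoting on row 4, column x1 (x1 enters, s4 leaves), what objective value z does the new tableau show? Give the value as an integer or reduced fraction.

715/23

Minimum ratio for x1: (29/6)/(23/12) = 58/23.
z changes by −(z-row coeff of x1)·ratio = −(-4)·(58/23) = 232/23.
New z = 21 + (232/23) = 715/23.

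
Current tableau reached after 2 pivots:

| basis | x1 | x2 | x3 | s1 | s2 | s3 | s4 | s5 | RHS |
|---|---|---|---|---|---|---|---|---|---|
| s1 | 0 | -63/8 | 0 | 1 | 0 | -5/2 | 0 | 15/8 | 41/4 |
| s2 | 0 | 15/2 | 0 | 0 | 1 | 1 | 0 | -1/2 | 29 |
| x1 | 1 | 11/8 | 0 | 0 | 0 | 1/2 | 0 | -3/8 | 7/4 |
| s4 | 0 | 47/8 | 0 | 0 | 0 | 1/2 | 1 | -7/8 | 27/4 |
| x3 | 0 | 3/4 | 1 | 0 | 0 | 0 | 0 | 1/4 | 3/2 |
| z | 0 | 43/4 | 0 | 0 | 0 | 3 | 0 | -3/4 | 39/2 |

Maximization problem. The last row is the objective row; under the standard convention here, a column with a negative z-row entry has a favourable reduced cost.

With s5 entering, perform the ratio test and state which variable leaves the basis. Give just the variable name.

s1

Ratios: row 1 (s1): (41/4)/(15/8) = 82/15; row 2 (s2): entry -1/2 ≤ 0, skip; row 3 (x1): entry -3/8 ≤ 0, skip; row 4 (s4): entry -7/8 ≤ 0, skip; row 5 (x3): (3/2)/(1/4) = 6.
Minimum ratio 82/15 is in the s1 row, so s1 leaves.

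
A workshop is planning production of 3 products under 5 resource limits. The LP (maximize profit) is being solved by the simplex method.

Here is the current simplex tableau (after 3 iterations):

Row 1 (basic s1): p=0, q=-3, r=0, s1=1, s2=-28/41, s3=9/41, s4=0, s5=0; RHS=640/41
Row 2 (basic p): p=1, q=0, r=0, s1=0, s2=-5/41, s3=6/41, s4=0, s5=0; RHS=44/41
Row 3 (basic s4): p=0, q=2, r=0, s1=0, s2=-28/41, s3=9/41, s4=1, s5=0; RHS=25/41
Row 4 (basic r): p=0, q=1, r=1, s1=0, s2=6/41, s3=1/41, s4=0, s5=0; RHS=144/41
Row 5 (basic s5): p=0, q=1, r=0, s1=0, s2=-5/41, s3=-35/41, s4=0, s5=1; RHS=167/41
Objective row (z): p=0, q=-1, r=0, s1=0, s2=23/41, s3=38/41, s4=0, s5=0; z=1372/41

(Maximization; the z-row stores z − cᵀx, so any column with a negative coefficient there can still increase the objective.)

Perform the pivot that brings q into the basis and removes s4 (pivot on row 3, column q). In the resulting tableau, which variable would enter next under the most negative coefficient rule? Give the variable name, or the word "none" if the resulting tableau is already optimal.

Pivot element 2. New z-row = old z-row − (-1)·(row 3/2).
Updated z-row coefficients: p: 0, q: 0, r: 0, s1: 0, s2: 9/41, s3: 85/82, s4: 1/2, s5: 0.
No coefficient is strictly negative; the tableau after this pivot is optimal.

none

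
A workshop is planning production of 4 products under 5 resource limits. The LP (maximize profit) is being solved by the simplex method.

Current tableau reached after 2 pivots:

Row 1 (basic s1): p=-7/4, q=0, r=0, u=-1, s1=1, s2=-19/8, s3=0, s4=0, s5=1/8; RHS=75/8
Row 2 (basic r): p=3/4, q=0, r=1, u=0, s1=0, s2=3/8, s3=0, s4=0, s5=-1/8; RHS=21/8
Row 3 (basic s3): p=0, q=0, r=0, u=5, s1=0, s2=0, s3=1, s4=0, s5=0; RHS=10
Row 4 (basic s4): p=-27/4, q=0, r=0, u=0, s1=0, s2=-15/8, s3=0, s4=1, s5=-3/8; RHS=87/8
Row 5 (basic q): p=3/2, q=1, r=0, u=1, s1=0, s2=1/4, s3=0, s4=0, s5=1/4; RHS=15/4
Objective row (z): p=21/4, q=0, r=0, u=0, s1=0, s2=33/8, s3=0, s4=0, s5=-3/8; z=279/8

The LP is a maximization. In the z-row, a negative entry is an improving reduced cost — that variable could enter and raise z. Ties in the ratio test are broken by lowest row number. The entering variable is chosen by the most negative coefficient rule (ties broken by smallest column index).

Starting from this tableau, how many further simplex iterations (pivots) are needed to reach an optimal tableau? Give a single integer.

1

pivot: s5 in, q out → z = 81/2
No improving column remains; optimal.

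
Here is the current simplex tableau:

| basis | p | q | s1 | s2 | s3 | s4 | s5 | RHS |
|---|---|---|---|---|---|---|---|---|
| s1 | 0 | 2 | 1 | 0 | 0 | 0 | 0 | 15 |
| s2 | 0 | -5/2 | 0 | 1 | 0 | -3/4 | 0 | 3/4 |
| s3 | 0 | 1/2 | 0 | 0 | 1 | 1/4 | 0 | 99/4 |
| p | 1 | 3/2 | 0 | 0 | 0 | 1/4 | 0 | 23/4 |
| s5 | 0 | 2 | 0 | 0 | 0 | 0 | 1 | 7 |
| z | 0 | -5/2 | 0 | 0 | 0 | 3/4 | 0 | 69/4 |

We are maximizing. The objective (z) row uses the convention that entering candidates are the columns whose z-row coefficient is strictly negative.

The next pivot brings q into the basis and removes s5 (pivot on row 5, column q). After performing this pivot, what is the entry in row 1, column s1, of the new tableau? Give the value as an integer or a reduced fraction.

1

Pivot element is row 5, column q: 2.
Normalize row 5: new (row 5, s1) = 0/2 = 0.
row 1 ← row 1 − 2·(new row 5): 1 − 2·0 = 1.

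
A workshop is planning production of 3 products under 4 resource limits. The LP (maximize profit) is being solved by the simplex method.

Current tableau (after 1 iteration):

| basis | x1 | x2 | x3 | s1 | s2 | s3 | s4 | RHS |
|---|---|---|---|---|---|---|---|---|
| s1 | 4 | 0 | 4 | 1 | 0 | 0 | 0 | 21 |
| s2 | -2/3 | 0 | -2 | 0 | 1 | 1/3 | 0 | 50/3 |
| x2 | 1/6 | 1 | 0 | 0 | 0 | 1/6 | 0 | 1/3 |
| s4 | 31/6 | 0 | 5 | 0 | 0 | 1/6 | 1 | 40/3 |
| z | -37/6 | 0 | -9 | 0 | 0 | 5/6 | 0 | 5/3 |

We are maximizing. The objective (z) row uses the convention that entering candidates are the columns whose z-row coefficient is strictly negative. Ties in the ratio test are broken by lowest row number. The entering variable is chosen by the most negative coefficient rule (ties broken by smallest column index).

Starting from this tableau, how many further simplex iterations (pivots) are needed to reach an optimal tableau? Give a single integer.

1

pivot: x3 in, s4 out → z = 77/3
No improving column remains; optimal.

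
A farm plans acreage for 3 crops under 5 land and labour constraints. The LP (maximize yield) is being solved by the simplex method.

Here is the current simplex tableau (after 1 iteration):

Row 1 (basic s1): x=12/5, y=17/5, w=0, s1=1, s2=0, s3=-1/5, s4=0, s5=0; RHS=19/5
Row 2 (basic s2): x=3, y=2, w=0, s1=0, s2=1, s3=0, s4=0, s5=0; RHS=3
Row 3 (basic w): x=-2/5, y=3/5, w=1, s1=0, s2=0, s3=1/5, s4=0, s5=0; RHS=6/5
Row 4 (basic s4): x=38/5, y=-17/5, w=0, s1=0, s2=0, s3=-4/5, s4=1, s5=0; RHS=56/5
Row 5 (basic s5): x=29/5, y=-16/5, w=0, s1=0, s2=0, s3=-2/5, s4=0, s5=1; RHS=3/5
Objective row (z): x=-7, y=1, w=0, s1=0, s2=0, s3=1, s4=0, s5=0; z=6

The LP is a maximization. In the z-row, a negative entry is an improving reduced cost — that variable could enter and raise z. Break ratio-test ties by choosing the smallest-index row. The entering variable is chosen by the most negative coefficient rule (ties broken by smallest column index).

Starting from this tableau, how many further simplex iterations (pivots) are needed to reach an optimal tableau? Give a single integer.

2

pivot: x in, s5 out → z = 195/29
pivot: y in, s2 out → z = 468/53
No improving column remains; optimal.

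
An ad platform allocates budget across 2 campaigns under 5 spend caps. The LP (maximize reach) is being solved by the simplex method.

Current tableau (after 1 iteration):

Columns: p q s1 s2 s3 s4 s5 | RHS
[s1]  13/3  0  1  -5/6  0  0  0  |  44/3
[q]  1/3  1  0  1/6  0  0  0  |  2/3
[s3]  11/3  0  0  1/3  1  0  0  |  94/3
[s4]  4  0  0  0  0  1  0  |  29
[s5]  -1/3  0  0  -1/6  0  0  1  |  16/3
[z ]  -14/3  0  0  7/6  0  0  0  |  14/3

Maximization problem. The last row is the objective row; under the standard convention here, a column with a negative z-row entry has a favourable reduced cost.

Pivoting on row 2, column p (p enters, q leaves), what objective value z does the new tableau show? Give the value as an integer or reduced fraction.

Minimum ratio for p: (2/3)/(1/3) = 2.
z changes by −(z-row coeff of p)·ratio = −(-14/3)·2 = 28/3.
New z = 14/3 + (28/3) = 14.

14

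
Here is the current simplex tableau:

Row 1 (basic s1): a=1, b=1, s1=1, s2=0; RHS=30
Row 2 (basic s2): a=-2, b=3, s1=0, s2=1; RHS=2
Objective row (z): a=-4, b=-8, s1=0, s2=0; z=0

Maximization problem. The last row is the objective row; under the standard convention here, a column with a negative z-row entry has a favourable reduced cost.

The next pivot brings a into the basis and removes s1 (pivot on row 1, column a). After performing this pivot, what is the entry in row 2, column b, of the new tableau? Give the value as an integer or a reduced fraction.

5

Pivot element is row 1, column a: 1.
Normalize row 1: new (row 1, b) = 1/1 = 1.
row 2 ← row 2 − (-2)·(new row 1): 3 − (-2)·1 = 5.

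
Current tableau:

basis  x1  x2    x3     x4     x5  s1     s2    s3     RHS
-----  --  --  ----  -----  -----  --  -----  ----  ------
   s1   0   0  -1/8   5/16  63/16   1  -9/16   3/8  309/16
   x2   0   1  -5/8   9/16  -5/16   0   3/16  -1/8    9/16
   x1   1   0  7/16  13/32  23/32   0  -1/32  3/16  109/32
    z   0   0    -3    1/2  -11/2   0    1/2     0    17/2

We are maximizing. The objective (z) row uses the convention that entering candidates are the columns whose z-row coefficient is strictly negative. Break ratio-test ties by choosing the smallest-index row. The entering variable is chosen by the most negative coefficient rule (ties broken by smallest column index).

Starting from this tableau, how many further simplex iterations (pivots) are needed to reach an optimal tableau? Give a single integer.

1

pivot: x5 in, x1 out → z = 795/23
No improving column remains; optimal.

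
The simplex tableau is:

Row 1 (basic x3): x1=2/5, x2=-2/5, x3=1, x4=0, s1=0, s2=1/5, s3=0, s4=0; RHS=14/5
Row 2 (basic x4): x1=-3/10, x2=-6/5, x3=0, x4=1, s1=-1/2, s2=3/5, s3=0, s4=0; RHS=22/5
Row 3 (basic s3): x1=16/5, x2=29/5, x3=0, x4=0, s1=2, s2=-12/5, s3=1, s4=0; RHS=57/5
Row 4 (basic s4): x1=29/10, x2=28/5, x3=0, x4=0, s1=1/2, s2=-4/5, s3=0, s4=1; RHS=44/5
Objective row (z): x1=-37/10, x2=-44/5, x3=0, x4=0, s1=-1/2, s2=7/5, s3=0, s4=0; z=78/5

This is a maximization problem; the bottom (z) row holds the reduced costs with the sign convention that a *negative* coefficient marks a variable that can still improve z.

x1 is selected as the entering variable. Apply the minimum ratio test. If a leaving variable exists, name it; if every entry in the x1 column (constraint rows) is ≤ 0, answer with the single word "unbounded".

Ratios: row 1 (x3): (14/5)/(2/5) = 7; row 2 (x4): entry -3/10 ≤ 0, skip; row 3 (s3): (57/5)/(16/5) = 57/16; row 4 (s4): (44/5)/(29/10) = 88/29.
Minimum ratio is in the s4 row, so s4 leaves.

s4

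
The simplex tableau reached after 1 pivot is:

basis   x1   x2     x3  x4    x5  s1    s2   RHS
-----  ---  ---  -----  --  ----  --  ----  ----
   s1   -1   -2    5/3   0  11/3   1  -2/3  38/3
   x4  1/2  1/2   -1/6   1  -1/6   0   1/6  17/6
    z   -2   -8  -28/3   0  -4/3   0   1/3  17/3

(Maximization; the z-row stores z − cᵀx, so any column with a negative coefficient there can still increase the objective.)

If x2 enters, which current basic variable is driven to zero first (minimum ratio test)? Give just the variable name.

Ratios: row 1 (s1): entry -2 ≤ 0, skip; row 2 (x4): (17/6)/(1/2) = 17/3.
Minimum ratio 17/3 is in the x4 row, so x4 leaves.

x4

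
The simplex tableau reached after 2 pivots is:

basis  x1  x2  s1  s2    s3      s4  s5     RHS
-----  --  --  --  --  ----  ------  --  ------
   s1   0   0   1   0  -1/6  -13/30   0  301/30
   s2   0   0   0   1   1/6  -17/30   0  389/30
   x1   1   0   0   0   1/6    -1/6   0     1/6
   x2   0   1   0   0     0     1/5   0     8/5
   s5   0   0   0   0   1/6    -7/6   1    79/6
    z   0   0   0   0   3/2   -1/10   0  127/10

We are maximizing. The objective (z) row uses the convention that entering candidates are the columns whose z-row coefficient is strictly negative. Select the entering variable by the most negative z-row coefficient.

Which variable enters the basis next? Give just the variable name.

Objective-row coefficients: x1: 0, x2: 0, s1: 0, s2: 0, s3: 3/2, s4: -1/10, s5: 0.
The most negative is -1/10 in column s4, so s4 enters.

s4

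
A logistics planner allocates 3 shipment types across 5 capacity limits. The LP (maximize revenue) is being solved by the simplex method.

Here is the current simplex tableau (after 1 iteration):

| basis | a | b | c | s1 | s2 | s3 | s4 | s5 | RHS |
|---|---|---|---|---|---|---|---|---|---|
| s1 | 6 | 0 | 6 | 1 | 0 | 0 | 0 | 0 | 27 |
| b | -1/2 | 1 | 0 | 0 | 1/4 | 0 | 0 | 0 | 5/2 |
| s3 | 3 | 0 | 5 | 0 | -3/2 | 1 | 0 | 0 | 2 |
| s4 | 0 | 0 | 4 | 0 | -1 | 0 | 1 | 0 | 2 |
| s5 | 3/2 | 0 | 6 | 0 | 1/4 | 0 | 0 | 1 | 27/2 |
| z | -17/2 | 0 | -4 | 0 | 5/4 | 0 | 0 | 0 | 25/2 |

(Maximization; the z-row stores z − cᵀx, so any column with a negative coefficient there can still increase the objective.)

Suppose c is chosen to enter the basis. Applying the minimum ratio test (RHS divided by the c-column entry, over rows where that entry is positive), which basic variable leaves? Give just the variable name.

Ratios: row 1 (s1): 27/6 = 9/2; row 2 (b): entry 0 ≤ 0, skip; row 3 (s3): 2/5 = 2/5; row 4 (s4): 2/4 = 1/2; row 5 (s5): (27/2)/6 = 9/4.
Minimum ratio 2/5 is in the s3 row, so s3 leaves.

s3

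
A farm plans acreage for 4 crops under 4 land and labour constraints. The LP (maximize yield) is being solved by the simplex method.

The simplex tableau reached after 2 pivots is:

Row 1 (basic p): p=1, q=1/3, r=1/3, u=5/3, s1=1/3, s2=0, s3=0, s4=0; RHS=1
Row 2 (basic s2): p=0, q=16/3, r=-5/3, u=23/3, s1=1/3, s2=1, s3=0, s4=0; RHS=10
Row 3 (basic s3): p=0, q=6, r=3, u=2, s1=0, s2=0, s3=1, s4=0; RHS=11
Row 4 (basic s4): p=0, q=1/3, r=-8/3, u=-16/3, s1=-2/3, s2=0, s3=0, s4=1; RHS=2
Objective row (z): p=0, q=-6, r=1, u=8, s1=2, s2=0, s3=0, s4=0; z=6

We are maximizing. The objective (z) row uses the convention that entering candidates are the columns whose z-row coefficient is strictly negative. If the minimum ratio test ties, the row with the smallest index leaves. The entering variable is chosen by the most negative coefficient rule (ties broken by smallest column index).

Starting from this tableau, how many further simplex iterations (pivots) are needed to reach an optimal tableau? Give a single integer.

1

pivot: q in, s3 out → z = 17
No improving column remains; optimal.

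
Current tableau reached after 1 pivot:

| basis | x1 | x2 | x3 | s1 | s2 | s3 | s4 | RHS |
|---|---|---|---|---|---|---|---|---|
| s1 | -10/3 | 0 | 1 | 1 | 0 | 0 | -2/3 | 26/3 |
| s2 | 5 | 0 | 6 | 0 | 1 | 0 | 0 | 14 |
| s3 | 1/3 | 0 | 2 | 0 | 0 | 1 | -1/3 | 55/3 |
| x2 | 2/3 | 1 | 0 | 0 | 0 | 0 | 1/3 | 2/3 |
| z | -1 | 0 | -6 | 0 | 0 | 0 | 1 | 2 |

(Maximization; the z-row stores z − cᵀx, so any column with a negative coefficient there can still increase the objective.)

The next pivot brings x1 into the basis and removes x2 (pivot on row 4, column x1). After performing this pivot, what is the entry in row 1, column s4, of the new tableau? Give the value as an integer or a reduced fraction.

1

Pivot element is row 4, column x1: 2/3.
Normalize row 4: new (row 4, s4) = (1/3)/(2/3) = 1/2.
row 1 ← row 1 − (-10/3)·(new row 4): -2/3 − (-10/3)·(1/2) = 1.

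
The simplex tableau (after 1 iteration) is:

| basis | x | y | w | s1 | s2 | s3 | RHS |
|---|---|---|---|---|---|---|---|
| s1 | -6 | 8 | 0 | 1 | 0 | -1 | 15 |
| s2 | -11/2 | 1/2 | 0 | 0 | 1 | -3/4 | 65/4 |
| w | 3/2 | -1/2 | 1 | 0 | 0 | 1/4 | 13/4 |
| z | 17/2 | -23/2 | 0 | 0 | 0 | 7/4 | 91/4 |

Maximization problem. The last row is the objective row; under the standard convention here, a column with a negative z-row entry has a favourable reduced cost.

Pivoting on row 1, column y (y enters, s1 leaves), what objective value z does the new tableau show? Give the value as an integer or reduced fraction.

709/16

Minimum ratio for y: 15/8 = 15/8.
z changes by −(z-row coeff of y)·ratio = −(-23/2)·(15/8) = 345/16.
New z = 91/4 + (345/16) = 709/16.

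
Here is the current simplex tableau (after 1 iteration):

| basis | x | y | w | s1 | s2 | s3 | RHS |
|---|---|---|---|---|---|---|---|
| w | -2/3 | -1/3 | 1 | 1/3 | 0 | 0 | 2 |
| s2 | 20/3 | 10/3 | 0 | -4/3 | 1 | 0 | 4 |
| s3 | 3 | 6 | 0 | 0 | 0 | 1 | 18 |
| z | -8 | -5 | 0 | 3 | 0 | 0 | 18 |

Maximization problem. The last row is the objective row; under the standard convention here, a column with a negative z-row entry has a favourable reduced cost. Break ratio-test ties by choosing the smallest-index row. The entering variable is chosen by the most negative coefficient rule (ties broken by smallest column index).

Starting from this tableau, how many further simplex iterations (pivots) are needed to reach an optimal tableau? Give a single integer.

2

pivot: x in, s2 out → z = 114/5
pivot: y in, x out → z = 24
No improving column remains; optimal.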